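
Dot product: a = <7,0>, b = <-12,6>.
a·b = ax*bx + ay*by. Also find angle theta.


a·b = 7*(-12) + 0*6 = -84 + 0 = -84
|a| = sqrt(49+0) = 7.0000
|b| = sqrt(144+36) = 13.4164
cos(theta) = -84/(sqrt(49)*sqrt(180)) = -84/sqrt(8820) = -0.894427
theta = arccos(-84/sqrt(8820)) = 153.4349 degrees

a·b = -84, theta = 153.4349 deg


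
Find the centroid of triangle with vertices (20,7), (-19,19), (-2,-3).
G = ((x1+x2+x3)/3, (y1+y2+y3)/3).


Gx = (20- 19- 2)/3 = -1/3 = -0.3333
Gy = (7+19- 3)/3 = 23/3 = 7.6667

G = (-0.3333, 7.6667)


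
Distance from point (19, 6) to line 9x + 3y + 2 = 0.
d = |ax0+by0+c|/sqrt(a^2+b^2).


|9*19 + 3*6 + 2| = |191| = 191
sqrt(81 + 9) = sqrt(90) = 9.4868
d = 191/sqrt(90) = 20.1332

20.1332


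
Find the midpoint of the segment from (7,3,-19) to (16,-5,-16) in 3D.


Mx = (7+16)/2 = 11.5000
My = (3- 5)/2 = -1.0000
Mz = (-19- 16)/2 = -17.5000

M = (11.5000, -1.0000, -17.5000)


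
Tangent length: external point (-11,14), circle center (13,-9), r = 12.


d = sqrt((-11-13)^2 + (14+ 9)^2) = sqrt(576+529) = 33.2415
L = sqrt(1105.0000 - 144) = sqrt(961.0000) = 31.0000

31.0000


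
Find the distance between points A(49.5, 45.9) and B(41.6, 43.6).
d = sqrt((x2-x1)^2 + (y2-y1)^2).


dx = 41.6 - 49.5 = -7.9
dy = 43.6 - 45.9 = -2.3
d = sqrt(62.41 + 5.29) = sqrt(67.7) = 8.2280

8.2280


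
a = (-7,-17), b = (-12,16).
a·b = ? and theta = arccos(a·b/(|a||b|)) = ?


a·b = -7*(-12) - 17*16 = 84 - 272 = -188
|a| = sqrt(49+289) = 18.3848
|b| = sqrt(144+256) = 20.0000
cos(theta) = -188/(sqrt(338)*sqrt(400)) = -188/sqrt(135200) = -0.511293
theta = arccos(-188/sqrt(135200)) = 120.7500 degrees

a·b = -188, theta = 120.7500 deg


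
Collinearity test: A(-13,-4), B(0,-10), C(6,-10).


-13*(-10+ 10) + 0*(-10+ 4) + 6*(-4+ 10)
= 0 + 0 + 36 = 36

No, not collinear (determinant = 36)


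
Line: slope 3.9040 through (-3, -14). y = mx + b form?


y + 14 = 3.9040(x + 3)
y = 3.9040x - 14 - 3.9040*(-3)
y = 3.9040x - 2.2880

y = 3.9040x - 2.2880


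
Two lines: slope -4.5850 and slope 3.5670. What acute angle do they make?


m1-m2 = -8.152
1+m1*m2 = -15.354695
tan(theta) = |-8.152/(-15.354695)| = 0.530913
theta = arctan(|-8.152/(-15.354695)|) = 27.9644 degrees (acute angle)

27.9644 degrees


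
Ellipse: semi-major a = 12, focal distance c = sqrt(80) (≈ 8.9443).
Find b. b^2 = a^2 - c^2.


b^2 = 12^2 - (sqrt(80))^2 = 144 - 80 = 64
b = sqrt(64) = 8

b = 8


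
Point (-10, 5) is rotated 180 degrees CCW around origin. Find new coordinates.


cos(180) = -1, sin(180) = 0
x' = -10*(-1) - 5*0 = 10
y' = -10*0 + 5*(-1) = -5

(10, -5)


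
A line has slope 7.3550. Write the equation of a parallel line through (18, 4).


Parallel lines have equal slopes.
m2 = 7.3550
b2 = 4 - 7.3550*18 = -128.3900

y = 7.3550x - 128.3900


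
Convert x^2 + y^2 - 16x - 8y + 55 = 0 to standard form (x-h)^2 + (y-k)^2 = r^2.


h = -D/2 = 16/2 = 8
k = -E/2 = 8/2 = 4
r^2 = h^2 + k^2 - F = 64 + 16 - 55 = 25
r = 5

Center (8, 4), radius = 5


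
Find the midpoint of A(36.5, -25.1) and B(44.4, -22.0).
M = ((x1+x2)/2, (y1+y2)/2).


Mx = (36.5 + 44.4)/2 = 80.9/2 = 40.4500
My = (-25.1 - 22.0)/2 = -47.1/2 = -23.5500

(40.4500, -23.5500)


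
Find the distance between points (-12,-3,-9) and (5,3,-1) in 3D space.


dx=17, dy=6, dz=8
d = sqrt(289+36+64) = sqrt(389) = 19.7231

19.7231


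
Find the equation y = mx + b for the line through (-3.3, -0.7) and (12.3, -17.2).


m = (-16.5)/(15.6) = -1.0577
b = y1 - m*x1 = -0.7 - (-16.5*(-3.3))/(15.6) = -0.7 - 3.4904 = -4.1904

y = -1.0577x - 4.1904


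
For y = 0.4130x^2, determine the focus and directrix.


a = 0.4130
1/(4a) = 0.6053
Focus = (0, 0.6053)
Directrix: y = -0.6053

Focus = (0, 0.6053), Directrix: y = -0.6053


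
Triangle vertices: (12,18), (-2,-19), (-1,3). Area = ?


12*(-19-3) = -264
-2*(3-18) = 30
-1*(18+ 19) = -37
sum = -271
Area = |-271|/2 = 135.5000

135.5000 sq units


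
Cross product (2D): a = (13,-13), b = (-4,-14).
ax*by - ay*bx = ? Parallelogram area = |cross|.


cross = 13*(-14) + 13*(-4) = -182 - 52 = -234
Parallelogram area = |-234| = 234

cross = -234, parallelogram area = 234


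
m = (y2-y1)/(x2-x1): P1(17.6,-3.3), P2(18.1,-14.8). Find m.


dy = -14.8 + 3.3 = -11.5
dx = 18.1 - 17.6 = 0.5
m = -11.5/0.5 = -23.0000

m = -23.0000


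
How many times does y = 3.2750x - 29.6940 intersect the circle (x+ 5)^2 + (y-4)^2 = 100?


Substitute y = 3.2750x - 29.6940: (x+ 5)^2 + (3.2750x- 29.6940-4)^2 = 100
Expand to Ax^2 + Bx + C = 0, where b-k = -33.694
A = 1+m^2 = 11.725625
B = 2(m(b-k) - h) = 2(3.2750*(-33.694) + 5) = -210.6957
C = h^2 + (b-k)^2 - r^2 = 25 + 1135.285636 - 100 = 1060.285636
disc = B^2-4AC = 44392.6780 - 49730.0470 = -5337.3690
disc < 0

0 intersection points


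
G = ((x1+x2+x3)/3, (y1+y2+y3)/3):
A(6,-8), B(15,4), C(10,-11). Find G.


Gx = (6+15+10)/3 = 31/3 = 10.3333
Gy = (-8+4- 11)/3 = -15/3 = -5.0000

G = (10.3333, -5.0000)


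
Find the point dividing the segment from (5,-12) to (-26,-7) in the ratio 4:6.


Px = (4*(-26) + 6*5)/10 = -74/10 = -7.4000
Py = (4*(-7) + 6*(-12))/10 = -100/10 = -10.0000

P = (-7.4000, -10.0000)


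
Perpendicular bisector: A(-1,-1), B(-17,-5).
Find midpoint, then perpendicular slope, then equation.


Midpoint = (-9, -3)
Slope of AB = dy/dx = -4/(-16) = 0.2500
Perp slope = -dx/dy = -16/4 = -4.0000
b = My - (perp slope)*Mx = -3 + (-16*(-9))/(-4) = -3 - 36.0000 = -39.0000

y = -4.0000x - 39.0000


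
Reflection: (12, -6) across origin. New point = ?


Reflection rule for origin: (-x, -y)
(12, -6) -> (-12, 6)

(-12, 6)


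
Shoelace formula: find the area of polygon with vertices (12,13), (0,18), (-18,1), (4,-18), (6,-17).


sum(xi*y_{i+1}) = 12*18 + 0*1 - 18*(-18) + 4*(-17) + 6*13 = 550
sum(yi*x_{i+1}) = 13*0 + 18*(-18) + 1*4 - 18*6 - 17*12 = -632
Area = |550 + 632|/2 = 1182/2 = 591.0000

591.0000 sq units


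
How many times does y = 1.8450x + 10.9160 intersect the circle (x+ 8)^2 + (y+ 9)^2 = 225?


Substitute y = 1.8450x + 10.9160: (x+ 8)^2 + (1.8450x+10.9160+ 9)^2 = 225
Expand to Ax^2 + Bx + C = 0, where b-k = 19.916
A = 1+m^2 = 4.404025
B = 2(m(b-k) - h) = 2(1.8450*19.916 + 8) = 89.49004
C = h^2 + (b-k)^2 - r^2 = 64 + 396.647056 - 225 = 235.647056
disc = B^2-4AC = 8008.4673 - 4151.1821 = 3857.2852
disc > 0

2 intersection points


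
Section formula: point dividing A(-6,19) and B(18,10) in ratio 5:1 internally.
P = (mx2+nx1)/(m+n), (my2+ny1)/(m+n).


Px = (5*18 + 1*(-6))/6 = 84/6 = 14.0000
Py = (5*10 + 1*19)/6 = 69/6 = 11.5000

P = (14.0000, 11.5000)


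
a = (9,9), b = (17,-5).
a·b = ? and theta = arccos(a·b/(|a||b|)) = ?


a·b = 9*17 + 9*(-5) = 153 - 45 = 108
|a| = sqrt(81+81) = 12.7279
|b| = sqrt(289+25) = 17.7200
cos(theta) = 108/(sqrt(162)*sqrt(314)) = 108/sqrt(50868) = 0.478852
theta = arccos(108/sqrt(50868)) = 61.3895 degrees

a·b = 108, theta = 61.3895 deg


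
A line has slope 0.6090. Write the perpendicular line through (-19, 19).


Perpendicular slope = -1/m1 = -1/0.6090 = -1.6420
b2 = y0 - m2*x0 = 19 - 19/0.6090 = 19 - 31.1987 = -12.1987

y = -1.6420x - 12.1987


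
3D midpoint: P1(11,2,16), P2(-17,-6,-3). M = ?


Mx = (11- 17)/2 = -3.0000
My = (2- 6)/2 = -2.0000
Mz = (16- 3)/2 = 6.5000

M = (-3.0000, -2.0000, 6.5000)


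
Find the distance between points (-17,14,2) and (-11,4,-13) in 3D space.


dx=6, dy=-10, dz=-15
d = sqrt(36+100+225) = sqrt(361) = 19.0000

19.0000


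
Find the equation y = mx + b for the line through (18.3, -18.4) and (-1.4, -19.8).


m = (-1.4)/(-19.7) = 0.0711
b = y1 - m*x1 = -18.4 - (-1.4*18.3)/(-19.7) = -18.4 - 1.3005 = -19.7005

y = 0.0711x - 19.7005


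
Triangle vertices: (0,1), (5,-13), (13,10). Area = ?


0*(-13-10) = 0
5*(10-1) = 45
13*(1+ 13) = 182
sum = 227
Area = |227|/2 = 113.5000

113.5000 sq units


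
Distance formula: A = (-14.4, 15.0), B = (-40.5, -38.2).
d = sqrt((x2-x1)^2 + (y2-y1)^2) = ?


dx = -40.5 + 14.4 = -26.1
dy = -38.2 - 15.0 = -53.2
d = sqrt(681.21 + 2830.24) = sqrt(3511.45) = 59.2575

59.2575


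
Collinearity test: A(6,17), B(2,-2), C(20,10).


6*(-2-10) + 2*(10-17) + 20*(17+ 2)
= -72 - 14 + 380 = 294

No, not collinear (determinant = 294)


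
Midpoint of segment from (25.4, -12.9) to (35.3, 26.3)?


Mx = (25.4 + 35.3)/2 = 60.7/2 = 30.3500
My = (-12.9 + 26.3)/2 = 13.4/2 = 6.7000

(30.3500, 6.7000)


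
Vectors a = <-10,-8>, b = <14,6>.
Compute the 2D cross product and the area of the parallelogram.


cross = -10*6 + 8*14 = -60 + 112 = 52
Parallelogram area = |52| = 52

cross = 52, parallelogram area = 52


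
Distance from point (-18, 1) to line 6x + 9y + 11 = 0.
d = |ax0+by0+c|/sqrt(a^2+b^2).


|6*(-18) + 9*1 + 11| = |-88| = 88
sqrt(36 + 81) = sqrt(117) = 10.8167
d = 88/sqrt(117) = 8.1356

8.1356


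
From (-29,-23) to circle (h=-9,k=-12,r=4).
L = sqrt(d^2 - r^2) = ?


d = sqrt((-29+ 9)^2 + (-23+ 12)^2) = sqrt(400+121) = 22.8254
L = sqrt(521.0000 - 16) = sqrt(505.0000) = 22.4722

22.4722


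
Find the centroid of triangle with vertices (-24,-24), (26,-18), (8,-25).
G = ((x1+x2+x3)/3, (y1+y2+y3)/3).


Gx = (-24+26+8)/3 = 10/3 = 3.3333
Gy = (-24- 18- 25)/3 = -67/3 = -22.3333

G = (3.3333, -22.3333)


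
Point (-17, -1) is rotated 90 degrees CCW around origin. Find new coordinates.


cos(90) = 0, sin(90) = 1
x' = -17*0 + 1*1 = 1
y' = -17*1 - 1*0 = -17

(1, -17)


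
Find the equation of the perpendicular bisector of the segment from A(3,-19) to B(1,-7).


Midpoint = (2, -13)
Slope of AB = dy/dx = 12/(-2) = -6.0000
Perp slope = -dx/dy = 2/12 = 0.1667
b = My - (perp slope)*Mx = -13 + (-2*2)/12 = -13 - 0.3333 = -13.3333

y = 0.1667x - 13.3333


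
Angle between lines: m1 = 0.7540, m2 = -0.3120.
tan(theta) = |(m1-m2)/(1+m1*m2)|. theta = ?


m1-m2 = 1.066
1+m1*m2 = 0.764752
tan(theta) = |1.066/0.764752| = 1.393916
theta = arctan(|1.066/0.764752|) = 54.3442 degrees (acute angle)

54.3442 degrees


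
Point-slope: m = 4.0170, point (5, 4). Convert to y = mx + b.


y - 4 = 4.0170(x - 5)
y = 4.0170x + 4 - 4.0170*5
y = 4.0170x - 16.0850

y = 4.0170x - 16.0850


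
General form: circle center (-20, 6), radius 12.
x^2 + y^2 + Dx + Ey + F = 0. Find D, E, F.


(x+ 20)^2 + (y-6)^2 = 12^2
D = -2h = 40, E = -2k = -12
F = h^2+k^2-r^2 = 400+36-144 = 292

D = 40, E = -12, F = 292


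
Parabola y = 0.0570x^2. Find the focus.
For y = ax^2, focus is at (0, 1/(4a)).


a = 0.0570
4a = 0.2280
focus = (0, 1/0.2280) = (0, 4.3860)

Focus = (0, 4.3860)


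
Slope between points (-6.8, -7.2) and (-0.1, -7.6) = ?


dy = -7.6 + 7.2 = -0.4
dx = -0.1 + 6.8 = 6.7
m = -0.4/6.7 = -0.0597

m = -0.0597


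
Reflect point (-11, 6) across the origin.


Reflection rule for origin: (-x, -y)
(-11, 6) -> (11, -6)

(11, -6)


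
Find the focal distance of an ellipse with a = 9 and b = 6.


c^2 = 9^2 - 6^2 = 81 - 36 = 45
c = sqrt(45) = 6.7082

c = 6.7082


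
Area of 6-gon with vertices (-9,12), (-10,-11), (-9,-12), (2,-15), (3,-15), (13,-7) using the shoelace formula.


sum(xi*y_{i+1}) = -9*(-11) - 10*(-12) - 9*(-15) + 2*(-15) + 3*(-7) + 13*12 = 459
sum(yi*x_{i+1}) = 12*(-10) - 11*(-9) - 12*2 - 15*3 - 15*13 - 7*(-9) = -222
Area = |459 + 222|/2 = 681/2 = 340.5000

340.5000 sq units


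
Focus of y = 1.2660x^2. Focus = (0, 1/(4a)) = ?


a = 1.2660
4a = 5.0640
focus = (0, 1/5.0640) = (0, 0.1975)

Focus = (0, 0.1975)


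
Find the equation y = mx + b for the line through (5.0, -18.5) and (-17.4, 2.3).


m = (20.8)/(-22.4) = -0.9286
b = y1 - m*x1 = -18.5 - (20.8*5.0)/(-22.4) = -18.5 + 4.6429 = -13.8571

y = -0.9286x - 13.8571


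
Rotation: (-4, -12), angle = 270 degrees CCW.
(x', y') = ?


cos(270) = 0, sin(270) = -1
x' = -4*0 + 12*(-1) = -12
y' = -4*(-1) - 12*0 = 4

(-12, 4)


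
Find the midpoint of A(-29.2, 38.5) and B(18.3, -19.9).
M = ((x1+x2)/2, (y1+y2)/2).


Mx = (-29.2 + 18.3)/2 = -10.9/2 = -5.4500
My = (38.5 - 19.9)/2 = 18.6/2 = 9.3000

(-5.4500, 9.3000)


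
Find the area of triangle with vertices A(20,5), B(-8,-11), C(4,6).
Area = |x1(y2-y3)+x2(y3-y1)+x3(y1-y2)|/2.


20*(-11-6) = -340
-8*(6-5) = -8
4*(5+ 11) = 64
sum = -284
Area = |-284|/2 = 142.0000

142.0000 sq units


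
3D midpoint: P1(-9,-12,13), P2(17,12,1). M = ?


Mx = (-9+17)/2 = 4.0000
My = (-12+12)/2 = 0
Mz = (13+1)/2 = 7.0000

M = (4.0000, 0, 7.0000)


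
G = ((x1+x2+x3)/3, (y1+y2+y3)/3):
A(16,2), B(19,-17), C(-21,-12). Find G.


Gx = (16+19- 21)/3 = 14/3 = 4.6667
Gy = (2- 17- 12)/3 = -27/3 = -9.0000

G = (4.6667, -9.0000)


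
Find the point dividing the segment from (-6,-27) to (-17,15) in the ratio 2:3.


Px = (2*(-17) + 3*(-6))/5 = -52/5 = -10.4000
Py = (2*15 + 3*(-27))/5 = -51/5 = -10.2000

P = (-10.4000, -10.2000)


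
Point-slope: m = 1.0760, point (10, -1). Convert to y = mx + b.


y + 1 = 1.0760(x - 10)
y = 1.0760x - 1 - 1.0760*10
y = 1.0760x - 11.7600

y = 1.0760x - 11.7600


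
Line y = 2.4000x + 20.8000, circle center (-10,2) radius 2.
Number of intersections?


Substitute y = 2.4000x + 20.8000: (x+ 10)^2 + (2.4000x+20.8000-2)^2 = 4
Expand to Ax^2 + Bx + C = 0, where b-k = 18.8
A = 1+m^2 = 6.76
B = 2(m(b-k) - h) = 2(2.4000*18.8 + 10) = 110.24
C = h^2 + (b-k)^2 - r^2 = 100 + 353.44 - 4 = 449.44
disc = B^2-4AC = 12152.8576 - 12152.8576 = 0
disc = 0

1 intersection point (tangent)


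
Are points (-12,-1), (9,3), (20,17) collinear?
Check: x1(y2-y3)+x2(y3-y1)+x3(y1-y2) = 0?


-12*(3-17) + 9*(17+ 1) + 20*(-1-3)
= 168 + 162 - 80 = 250

No, not collinear (determinant = 250)


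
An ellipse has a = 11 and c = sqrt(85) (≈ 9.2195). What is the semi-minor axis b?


b^2 = 11^2 - (sqrt(85))^2 = 121 - 85 = 36
b = sqrt(36) = 6

b = 6


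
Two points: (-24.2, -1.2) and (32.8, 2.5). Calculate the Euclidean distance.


dx = 32.8 + 24.2 = 57.0
dy = 2.5 + 1.2 = 3.7
d = sqrt(3249.0 + 13.69) = sqrt(3262.69) = 57.1200

57.1200


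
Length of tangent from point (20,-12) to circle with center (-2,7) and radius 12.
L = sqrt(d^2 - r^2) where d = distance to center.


d = sqrt((20+ 2)^2 + (-12-7)^2) = sqrt(484+361) = 29.0689
L = sqrt(845.0000 - 144) = sqrt(701.0000) = 26.4764

26.4764


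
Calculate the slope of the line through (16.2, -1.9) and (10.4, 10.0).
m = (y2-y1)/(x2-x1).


dy = 10.0 + 1.9 = 11.9
dx = 10.4 - 16.2 = -5.8
m = 11.9/(-5.8) = -2.0517

m = -2.0517


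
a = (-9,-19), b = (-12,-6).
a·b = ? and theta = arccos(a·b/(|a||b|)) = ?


a·b = -9*(-12) - 19*(-6) = 108 + 114 = 222
|a| = sqrt(81+361) = 21.0238
|b| = sqrt(144+36) = 13.4164
cos(theta) = 222/(sqrt(442)*sqrt(180)) = 222/sqrt(79560) = 0.787056
theta = arccos(222/sqrt(79560)) = 38.0888 degrees

a·b = 222, theta = 38.0888 deg


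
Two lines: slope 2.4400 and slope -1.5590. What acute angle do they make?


m1-m2 = 3.999
1+m1*m2 = -2.80396
tan(theta) = |3.999/(-2.80396)| = 1.426197
theta = arctan(|3.999/(-2.80396)|) = 54.9632 degrees (acute angle)

54.9632 degrees


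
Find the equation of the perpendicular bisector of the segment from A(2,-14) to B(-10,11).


Midpoint = (-4, -1.5)
Slope of AB = dy/dx = 25/(-12) = -2.0833
Perp slope = -dx/dy = 12/25 = 0.4800
b = My - (perp slope)*Mx = -1.5 + (-12*(-4))/25 = -1.5 + 1.9200 = 0.4200

y = 0.4800x + 0.4200


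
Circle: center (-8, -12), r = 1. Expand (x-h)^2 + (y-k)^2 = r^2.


(x+ 8)^2 + (y+ 12)^2 = 1^2
D = -2h = 16, E = -2k = 24
F = h^2+k^2-r^2 = 64+144-1 = 207

x^2 + y^2 + 16x + 24y + 207 = 0


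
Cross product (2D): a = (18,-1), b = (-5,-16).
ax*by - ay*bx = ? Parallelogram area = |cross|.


cross = 18*(-16) + 1*(-5) = -288 - 5 = -293
Parallelogram area = |-293| = 293

cross = -293, parallelogram area = 293


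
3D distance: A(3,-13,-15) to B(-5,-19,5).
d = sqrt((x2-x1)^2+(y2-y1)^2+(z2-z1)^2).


dx=-8, dy=-6, dz=20
d = sqrt(64+36+400) = sqrt(500) = 22.3607

22.3607


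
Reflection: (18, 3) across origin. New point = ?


Reflection rule for origin: (-x, -y)
(18, 3) -> (-18, -3)

(-18, -3)


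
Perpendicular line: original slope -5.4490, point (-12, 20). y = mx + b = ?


Perpendicular slope = -1/m1 = -1/(-5.4490) = 0.1835
b2 = y0 - m2*x0 = 20 - 12/(-5.4490) = 20 + 2.2022 = 22.2022

y = 0.1835x + 22.2022


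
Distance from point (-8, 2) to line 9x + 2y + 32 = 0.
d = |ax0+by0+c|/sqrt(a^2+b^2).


|9*(-8) + 2*2 + 32| = |-36| = 36
sqrt(81 + 4) = sqrt(85) = 9.2195
d = 36/sqrt(85) = 3.9047

3.9047


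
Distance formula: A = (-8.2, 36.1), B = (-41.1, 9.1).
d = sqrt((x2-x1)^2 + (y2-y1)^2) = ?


dx = -41.1 + 8.2 = -32.9
dy = 9.1 - 36.1 = -27.0
d = sqrt(1082.41 + 729.0) = sqrt(1811.41) = 42.5607

42.5607


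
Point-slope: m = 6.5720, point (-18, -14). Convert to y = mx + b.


y + 14 = 6.5720(x + 18)
y = 6.5720x - 14 - 6.5720*(-18)
y = 6.5720x + 104.2960

y = 6.5720x + 104.2960


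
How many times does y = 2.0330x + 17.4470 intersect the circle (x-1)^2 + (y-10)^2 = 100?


Substitute y = 2.0330x + 17.4470: (x-1)^2 + (2.0330x+17.4470-10)^2 = 100
Expand to Ax^2 + Bx + C = 0, where b-k = 7.447
A = 1+m^2 = 5.133089
B = 2(m(b-k) - h) = 2(2.0330*7.447 - 1) = 28.279502
C = h^2 + (b-k)^2 - r^2 = 1 + 55.457809 - 100 = -43.542191
disc = B^2-4AC = 799.7302 + 894.0238 = 1693.7540
disc > 0

2 intersection points


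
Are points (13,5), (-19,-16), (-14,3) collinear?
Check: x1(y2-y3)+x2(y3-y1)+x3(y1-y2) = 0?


13*(-16-3) - 19*(3-5) - 14*(5+ 16)
= -247 + 38 - 294 = -503

No, not collinear (determinant = -503)


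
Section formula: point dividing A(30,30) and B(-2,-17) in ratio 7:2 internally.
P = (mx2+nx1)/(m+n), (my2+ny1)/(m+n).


Px = (7*(-2) + 2*30)/9 = 46/9 = 5.1111
Py = (7*(-17) + 2*30)/9 = -59/9 = -6.5556

P = (5.1111, -6.5556)


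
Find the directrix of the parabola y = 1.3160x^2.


a = 1.3160
1/(4a) = 0.1900
directrix: y = -0.1900 = -0.1900

y = -0.1900


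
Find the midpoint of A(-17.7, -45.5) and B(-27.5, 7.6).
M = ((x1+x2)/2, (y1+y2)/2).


Mx = (-17.7 - 27.5)/2 = -45.2/2 = -22.6000
My = (-45.5 + 7.6)/2 = -37.9/2 = -18.9500

(-22.6000, -18.9500)


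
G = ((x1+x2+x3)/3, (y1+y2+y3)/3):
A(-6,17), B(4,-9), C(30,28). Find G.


Gx = (-6+4+30)/3 = 28/3 = 9.3333
Gy = (17- 9+28)/3 = 36/3 = 12.0000

G = (9.3333, 12.0000)


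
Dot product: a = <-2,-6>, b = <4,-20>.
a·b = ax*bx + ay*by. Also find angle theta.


a·b = -2*4 - 6*(-20) = -8 + 120 = 112
|a| = sqrt(4+36) = 6.3246
|b| = sqrt(16+400) = 20.3961
cos(theta) = 112/(sqrt(40)*sqrt(416)) = 112/sqrt(16640) = 0.868243
theta = arccos(112/sqrt(16640)) = 29.7449 degrees

a·b = 112, theta = 29.7449 deg


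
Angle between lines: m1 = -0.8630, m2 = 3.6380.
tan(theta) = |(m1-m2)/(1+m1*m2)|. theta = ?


m1-m2 = -4.501
1+m1*m2 = -2.139594
tan(theta) = |-4.501/(-2.139594)| = 2.103670
theta = arctan(|-4.501/(-2.139594)|) = 64.5755 degrees (acute angle)

64.5755 degrees


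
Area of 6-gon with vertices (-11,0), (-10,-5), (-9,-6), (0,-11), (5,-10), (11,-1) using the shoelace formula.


sum(xi*y_{i+1}) = -11*(-5) - 10*(-6) - 9*(-11) + 0*(-10) + 5*(-1) + 11*0 = 209
sum(yi*x_{i+1}) = 0*(-10) - 5*(-9) - 6*0 - 11*5 - 10*11 - 1*(-11) = -109
Area = |209 + 109|/2 = 318/2 = 159.0000

159.0000 sq units


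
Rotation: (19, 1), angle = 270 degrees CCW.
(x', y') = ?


cos(270) = 0, sin(270) = -1
x' = 19*0 - 1*(-1) = 1
y' = 19*(-1) + 1*0 = -19

(1, -19)


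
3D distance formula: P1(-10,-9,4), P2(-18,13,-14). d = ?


dx=-8, dy=22, dz=-18
d = sqrt(64+484+324) = sqrt(872) = 29.5296

29.5296


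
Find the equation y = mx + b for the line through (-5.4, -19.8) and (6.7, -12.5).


m = (7.3)/(12.1) = 0.6033
b = y1 - m*x1 = -19.8 - (7.3*(-5.4))/(12.1) = -19.8 + 3.2579 = -16.5421

y = 0.6033x - 16.5421


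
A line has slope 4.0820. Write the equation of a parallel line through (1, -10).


Parallel lines have equal slopes.
m2 = 4.0820
b2 = -10 - 4.0820*1 = -14.0820

y = 4.0820x - 14.0820


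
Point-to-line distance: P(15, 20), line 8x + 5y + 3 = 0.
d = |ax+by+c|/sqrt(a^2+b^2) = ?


|8*15 + 5*20 + 3| = |223| = 223
sqrt(64 + 25) = sqrt(89) = 9.4340
d = 223/sqrt(89) = 23.6380

23.6380


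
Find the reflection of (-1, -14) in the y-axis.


Reflection rule for y-axis: (-x, y)
(-1, -14) -> (1, -14)

(1, -14)


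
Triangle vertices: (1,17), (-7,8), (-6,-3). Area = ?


1*(8+ 3) = 11
-7*(-3-17) = 140
-6*(17-8) = -54
sum = 97
Area = |97|/2 = 48.5000

48.5000 sq units


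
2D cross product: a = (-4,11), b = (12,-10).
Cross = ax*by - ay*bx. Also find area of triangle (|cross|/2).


cross = -4*(-10) - 11*12 = 40 - 132 = -92
Triangle area = |-92|/2 = 92/2 = 46.0000

cross = -92, triangle area = 46.0000


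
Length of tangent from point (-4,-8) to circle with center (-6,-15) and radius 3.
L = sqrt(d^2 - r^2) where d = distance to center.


d = sqrt((-4+ 6)^2 + (-8+ 15)^2) = sqrt(4+49) = 7.2801
L = sqrt(53.0000 - 9) = sqrt(44.0000) = 6.6332

6.6332


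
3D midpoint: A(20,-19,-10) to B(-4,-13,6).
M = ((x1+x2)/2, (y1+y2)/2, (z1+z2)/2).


Mx = (20- 4)/2 = 8.0000
My = (-19- 13)/2 = -16.0000
Mz = (-10+6)/2 = -2.0000

M = (8.0000, -16.0000, -2.0000)


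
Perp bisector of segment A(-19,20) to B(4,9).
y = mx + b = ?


Midpoint = (-7.5, 14.5)
Slope of AB = dy/dx = -11/23 = -0.4783
Perp slope = -dx/dy = 23/11 = 2.0909
b = My - (perp slope)*Mx = 14.5 + (23*(-7.5))/(-11) = 14.5 + 15.6818 = 30.1818

y = 2.0909x + 30.1818


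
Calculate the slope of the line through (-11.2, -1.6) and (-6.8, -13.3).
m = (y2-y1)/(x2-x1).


dy = -13.3 + 1.6 = -11.7
dx = -6.8 + 11.2 = 4.4
m = -11.7/4.4 = -2.6591

m = -2.6591


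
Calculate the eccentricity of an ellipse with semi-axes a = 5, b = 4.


c = sqrt(25-16) = sqrt(9) = 3.0000
e = c/a = 3/5 = 0.6000

e = 0.6000


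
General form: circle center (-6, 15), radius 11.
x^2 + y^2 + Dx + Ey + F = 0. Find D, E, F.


(x+ 6)^2 + (y-15)^2 = 11^2
D = -2h = 12, E = -2k = -30
F = h^2+k^2-r^2 = 36+225-121 = 140

D = 12, E = -30, F = 140


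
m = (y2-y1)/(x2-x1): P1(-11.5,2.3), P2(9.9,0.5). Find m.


dy = 0.5 - 2.3 = -1.8
dx = 9.9 + 11.5 = 21.4
m = -1.8/21.4 = -0.0841

m = -0.0841


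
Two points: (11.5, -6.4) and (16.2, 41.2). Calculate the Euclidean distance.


dx = 16.2 - 11.5 = 4.7
dy = 41.2 + 6.4 = 47.6
d = sqrt(22.09 + 2265.76) = sqrt(2287.85) = 47.8315

47.8315


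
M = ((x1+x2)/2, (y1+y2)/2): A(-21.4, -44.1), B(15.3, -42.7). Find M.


Mx = (-21.4 + 15.3)/2 = -6.1/2 = -3.0500
My = (-44.1 - 42.7)/2 = -86.8/2 = -43.4000

(-3.0500, -43.4000)


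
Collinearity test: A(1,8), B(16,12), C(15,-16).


1*(12+ 16) + 16*(-16-8) + 15*(8-12)
= 28 - 384 - 60 = -416

No, not collinear (determinant = -416)


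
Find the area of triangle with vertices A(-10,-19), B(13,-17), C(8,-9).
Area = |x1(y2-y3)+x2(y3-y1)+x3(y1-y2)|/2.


-10*(-17+ 9) = 80
13*(-9+ 19) = 130
8*(-19+ 17) = -16
sum = 194
Area = |194|/2 = 97.0000

97.0000 sq units


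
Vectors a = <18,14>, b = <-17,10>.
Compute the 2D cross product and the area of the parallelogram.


cross = 18*10 - 14*(-17) = 180 + 238 = 418
Parallelogram area = |418| = 418

cross = 418, parallelogram area = 418


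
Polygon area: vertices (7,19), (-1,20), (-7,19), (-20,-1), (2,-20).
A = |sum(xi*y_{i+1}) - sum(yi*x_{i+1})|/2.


sum(xi*y_{i+1}) = 7*20 - 1*19 - 7*(-1) - 20*(-20) + 2*19 = 566
sum(yi*x_{i+1}) = 19*(-1) + 20*(-7) + 19*(-20) - 1*2 - 20*7 = -681
Area = |566 + 681|/2 = 1247/2 = 623.5000

623.5000 sq units


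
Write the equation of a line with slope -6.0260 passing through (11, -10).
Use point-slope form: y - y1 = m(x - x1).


y + 10 = -6.0260(x - 11)
y = -6.0260x - 10 + 6.0260*11
y = -6.0260x + 56.2860

y = -6.0260x + 56.2860


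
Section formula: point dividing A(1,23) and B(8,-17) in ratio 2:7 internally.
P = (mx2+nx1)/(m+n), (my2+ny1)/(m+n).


Px = (2*8 + 7*1)/9 = 23/9 = 2.5556
Py = (2*(-17) + 7*23)/9 = 127/9 = 14.1111

P = (2.5556, 14.1111)


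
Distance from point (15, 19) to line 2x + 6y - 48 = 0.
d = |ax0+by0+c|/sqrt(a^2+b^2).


|2*15 + 6*19 - 48| = |96| = 96
sqrt(4 + 36) = sqrt(40) = 6.3246
d = 96/sqrt(40) = 15.1789

15.1789


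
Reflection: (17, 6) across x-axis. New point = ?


Reflection rule for x-axis: (x, -y)
(17, 6) -> (17, -6)

(17, -6)


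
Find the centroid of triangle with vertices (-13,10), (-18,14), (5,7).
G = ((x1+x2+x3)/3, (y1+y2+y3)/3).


Gx = (-13- 18+5)/3 = -26/3 = -8.6667
Gy = (10+14+7)/3 = 31/3 = 10.3333

G = (-8.6667, 10.3333)


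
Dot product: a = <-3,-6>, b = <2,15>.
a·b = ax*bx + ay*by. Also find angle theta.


a·b = -3*2 - 6*15 = -6 - 90 = -96
|a| = sqrt(9+36) = 6.7082
|b| = sqrt(4+225) = 15.1327
cos(theta) = -96/(sqrt(45)*sqrt(229)) = -96/sqrt(10305) = -0.945687
theta = arccos(-96/sqrt(10305)) = 161.0296 degrees

a·b = -96, theta = 161.0296 deg


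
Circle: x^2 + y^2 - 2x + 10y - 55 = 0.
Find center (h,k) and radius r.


h = -D/2 = 2/2 = 1
k = -E/2 = -10/2 = -5
r^2 = h^2 + k^2 - F = 1 + 25 + 55 = 81
r = 9

Center (1, -5), radius = 9


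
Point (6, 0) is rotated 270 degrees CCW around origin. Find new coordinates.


cos(270) = 0, sin(270) = -1
x' = 6*0 - 0*(-1) = 0
y' = 6*(-1) + 0*0 = -6

(0, -6)


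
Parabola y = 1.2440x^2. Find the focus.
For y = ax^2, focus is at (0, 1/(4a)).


a = 1.2440
4a = 4.9760
focus = (0, 1/4.9760) = (0, 0.2010)

Focus = (0, 0.2010)


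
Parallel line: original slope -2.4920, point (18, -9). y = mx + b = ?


Parallel lines have equal slopes.
m2 = -2.4920
b2 = -9 + 2.4920*18 = 35.8560

y = -2.4920x + 35.8560


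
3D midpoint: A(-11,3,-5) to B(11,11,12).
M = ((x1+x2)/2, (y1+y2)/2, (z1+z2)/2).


Mx = (-11+11)/2 = 0
My = (3+11)/2 = 7.0000
Mz = (-5+12)/2 = 3.5000

M = (0, 7.0000, 3.5000)


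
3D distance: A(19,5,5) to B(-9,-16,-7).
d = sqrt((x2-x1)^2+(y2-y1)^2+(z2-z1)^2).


dx=-28, dy=-21, dz=-12
d = sqrt(784+441+144) = sqrt(1369) = 37.0000

37.0000


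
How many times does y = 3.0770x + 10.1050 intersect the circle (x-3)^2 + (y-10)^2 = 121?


Substitute y = 3.0770x + 10.1050: (x-3)^2 + (3.0770x+10.1050-10)^2 = 121
Expand to Ax^2 + Bx + C = 0, where b-k = 0.105
A = 1+m^2 = 10.467929
B = 2(m(b-k) - h) = 2(3.0770*0.105 - 3) = -5.35383
C = h^2 + (b-k)^2 - r^2 = 9 + 0.011025 - 121 = -111.988975
disc = B^2-4AC = 28.6635 + 4689.1706 = 4717.8341
disc > 0

2 intersection points


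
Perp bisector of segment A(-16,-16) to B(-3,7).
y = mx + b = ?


Midpoint = (-9.5, -4.5)
Slope of AB = dy/dx = 23/13 = 1.7692
Perp slope = -dx/dy = -13/23 = -0.5652
b = My - (perp slope)*Mx = -4.5 + (13*(-9.5))/23 = -4.5 - 5.3696 = -9.8696

y = -0.5652x - 9.8696


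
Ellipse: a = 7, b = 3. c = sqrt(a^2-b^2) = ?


c^2 = 7^2 - 3^2 = 49 - 9 = 40
c = sqrt(40) = 6.3246

c = 6.3246


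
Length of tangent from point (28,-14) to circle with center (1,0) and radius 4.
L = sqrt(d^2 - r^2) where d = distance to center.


d = sqrt((28-1)^2 + (-14-0)^2) = sqrt(729+196) = 30.4138
L = sqrt(925.0000 - 16) = sqrt(909.0000) = 30.1496

30.1496


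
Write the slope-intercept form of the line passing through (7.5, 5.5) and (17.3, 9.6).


m = (4.1)/(9.8) = 0.4184
b = y1 - m*x1 = 5.5 - (4.1*7.5)/(9.8) = 5.5 - 3.1378 = 2.3622

y = 0.4184x + 2.3622


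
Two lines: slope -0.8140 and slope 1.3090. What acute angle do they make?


m1-m2 = -2.123
1+m1*m2 = -0.065526
tan(theta) = |-2.123/(-0.065526)| = 32.399353
theta = arctan(|-2.123/(-0.065526)|) = 88.2321 degrees (acute angle)

88.2321 degrees


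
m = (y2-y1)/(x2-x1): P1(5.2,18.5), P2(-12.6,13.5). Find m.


dy = 13.5 - 18.5 = -5.0
dx = -12.6 - 5.2 = -17.8
m = -5.0/(-17.8) = 0.2809

m = 0.2809


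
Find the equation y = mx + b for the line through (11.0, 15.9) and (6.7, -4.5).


m = (-20.4)/(-4.3) = 4.7442
b = y1 - m*x1 = 15.9 - (-20.4*11.0)/(-4.3) = 15.9 - 52.1860 = -36.2860

y = 4.7442x - 36.2860


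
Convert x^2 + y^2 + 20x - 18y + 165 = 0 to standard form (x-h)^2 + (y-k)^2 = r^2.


h = -D/2 = -20/2 = -10
k = -E/2 = 18/2 = 9
r^2 = h^2 + k^2 - F = 100 + 81 - 165 = 16
r = 4

Center (-10, 9), radius = 4


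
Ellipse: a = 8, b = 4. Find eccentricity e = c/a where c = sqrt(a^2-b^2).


c = sqrt(64-16) = sqrt(48) = 6.9282
e = c/a = sqrt(48)/8 = 0.8660

e = 0.8660


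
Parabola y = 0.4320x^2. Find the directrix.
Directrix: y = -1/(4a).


a = 0.4320
1/(4a) = 0.5787
directrix: y = -0.5787 = -0.5787

y = -0.5787


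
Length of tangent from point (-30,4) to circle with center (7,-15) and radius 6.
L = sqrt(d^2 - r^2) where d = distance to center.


d = sqrt((-30-7)^2 + (4+ 15)^2) = sqrt(1369+361) = 41.5933
L = sqrt(1730.0000 - 36) = sqrt(1694.0000) = 41.1582

41.1582


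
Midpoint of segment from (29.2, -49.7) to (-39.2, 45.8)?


Mx = (29.2 - 39.2)/2 = -10/2 = -5.0000
My = (-49.7 + 45.8)/2 = -3.9/2 = -1.9500

(-5.0000, -1.9500)


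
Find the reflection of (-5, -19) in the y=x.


Reflection rule for y=x: (y, x)
(-5, -19) -> (-19, -5)

(-19, -5)


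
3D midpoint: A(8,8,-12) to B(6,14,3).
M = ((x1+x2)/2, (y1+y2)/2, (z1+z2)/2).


Mx = (8+6)/2 = 7.0000
My = (8+14)/2 = 11.0000
Mz = (-12+3)/2 = -4.5000

M = (7.0000, 11.0000, -4.5000)


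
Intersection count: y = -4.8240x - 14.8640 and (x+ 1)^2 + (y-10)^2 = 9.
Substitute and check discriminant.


Substitute y = -4.8240x - 14.8640: (x+ 1)^2 + (-4.8240x- 14.8640-10)^2 = 9
Expand to Ax^2 + Bx + C = 0, where b-k = -24.864
A = 1+m^2 = 24.270976
B = 2(m(b-k) - h) = 2(-4.8240*(-24.864) + 1) = 241.887872
C = h^2 + (b-k)^2 - r^2 = 1 + 618.218496 - 9 = 610.218496
disc = B^2-4AC = 58509.7426 - 59242.3939 = -732.6513
disc < 0

0 intersection points


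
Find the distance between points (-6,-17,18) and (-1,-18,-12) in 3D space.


dx=5, dy=-1, dz=-30
d = sqrt(25+1+900) = sqrt(926) = 30.4302

30.4302


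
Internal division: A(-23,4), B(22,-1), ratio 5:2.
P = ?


Px = (5*22 + 2*(-23))/7 = 64/7 = 9.1429
Py = (5*(-1) + 2*4)/7 = 3/7 = 0.4286

P = (9.1429, 0.4286)


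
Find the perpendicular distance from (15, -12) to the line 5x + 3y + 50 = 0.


|5*15 + 3*(-12) + 50| = |89| = 89
sqrt(25 + 9) = sqrt(34) = 5.8310
d = 89/sqrt(34) = 15.2634

15.2634


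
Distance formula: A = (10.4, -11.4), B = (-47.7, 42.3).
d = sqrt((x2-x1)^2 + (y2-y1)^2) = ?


dx = -47.7 - 10.4 = -58.1
dy = 42.3 + 11.4 = 53.7
d = sqrt(3375.61 + 2883.69) = sqrt(6259.3) = 79.1157

79.1157


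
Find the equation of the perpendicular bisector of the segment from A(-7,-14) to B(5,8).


Midpoint = (-1, -3)
Slope of AB = dy/dx = 22/12 = 1.8333
Perp slope = -dx/dy = -12/22 = -0.5455
b = My - (perp slope)*Mx = -3 + (12*(-1))/22 = -3 - 0.5455 = -3.5455

y = -0.5455x - 3.5455


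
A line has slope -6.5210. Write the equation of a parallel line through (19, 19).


Parallel lines have equal slopes.
m2 = -6.5210
b2 = 19 + 6.5210*19 = 142.8990

y = -6.5210x + 142.8990


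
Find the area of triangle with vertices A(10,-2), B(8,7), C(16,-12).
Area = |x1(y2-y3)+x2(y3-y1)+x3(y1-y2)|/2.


10*(7+ 12) = 190
8*(-12+ 2) = -80
16*(-2-7) = -144
sum = -34
Area = |-34|/2 = 17.0000

17.0000 sq units


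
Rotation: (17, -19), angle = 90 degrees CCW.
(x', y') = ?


cos(90) = 0, sin(90) = 1
x' = 17*0 + 19*1 = 19
y' = 17*1 - 19*0 = 17

(19, 17)


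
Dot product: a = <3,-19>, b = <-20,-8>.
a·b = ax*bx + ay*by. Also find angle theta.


a·b = 3*(-20) - 19*(-8) = -60 + 152 = 92
|a| = sqrt(9+361) = 19.2354
|b| = sqrt(400+64) = 21.5407
cos(theta) = 92/(sqrt(370)*sqrt(464)) = 92/sqrt(171680) = 0.222038
theta = arccos(92/sqrt(171680)) = 77.1712 degrees

a·b = 92, theta = 77.1712 deg


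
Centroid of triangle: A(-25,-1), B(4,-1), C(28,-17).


Gx = (-25+4+28)/3 = 7/3 = 2.3333
Gy = (-1- 1- 17)/3 = -19/3 = -6.3333

G = (2.3333, -6.3333)


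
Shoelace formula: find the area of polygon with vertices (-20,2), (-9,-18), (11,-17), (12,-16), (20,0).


sum(xi*y_{i+1}) = -20*(-18) - 9*(-17) + 11*(-16) + 12*0 + 20*2 = 377
sum(yi*x_{i+1}) = 2*(-9) - 18*11 - 17*12 - 16*20 + 0*(-20) = -740
Area = |377 + 740|/2 = 1117/2 = 558.5000

558.5000 sq units


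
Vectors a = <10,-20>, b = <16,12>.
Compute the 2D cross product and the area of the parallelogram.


cross = 10*12 + 20*16 = 120 + 320 = 440
Parallelogram area = |440| = 440

cross = 440, parallelogram area = 440


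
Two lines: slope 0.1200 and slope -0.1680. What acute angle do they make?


m1-m2 = 0.288
1+m1*m2 = 0.97984
tan(theta) = |0.288/0.97984| = 0.293926
theta = arctan(|0.288/0.97984|) = 16.3794 degrees (acute angle)

16.3794 degrees


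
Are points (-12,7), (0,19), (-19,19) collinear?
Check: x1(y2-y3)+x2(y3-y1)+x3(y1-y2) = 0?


-12*(19-19) + 0*(19-7) - 19*(7-19)
= 0 + 0 + 228 = 228

No, not collinear (determinant = 228)


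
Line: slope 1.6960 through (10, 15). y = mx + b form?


y - 15 = 1.6960(x - 10)
y = 1.6960x + 15 - 1.6960*10
y = 1.6960x - 1.9600

y = 1.6960x - 1.9600


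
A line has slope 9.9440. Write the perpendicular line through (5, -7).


Perpendicular slope = -1/m1 = -1/9.9440 = -0.1006
b2 = y0 - m2*x0 = -7 + 5/9.9440 = -7 + 0.5028 = -6.4972

y = -0.1006x - 6.4972


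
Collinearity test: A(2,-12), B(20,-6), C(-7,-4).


2*(-6+ 4) + 20*(-4+ 12) - 7*(-12+ 6)
= -4 + 160 + 42 = 198

No, not collinear (determinant = 198)


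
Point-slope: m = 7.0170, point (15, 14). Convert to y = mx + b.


y - 14 = 7.0170(x - 15)
y = 7.0170x + 14 - 7.0170*15
y = 7.0170x - 91.2550

y = 7.0170x - 91.2550


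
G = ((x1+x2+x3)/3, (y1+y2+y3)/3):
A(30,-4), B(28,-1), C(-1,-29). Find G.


Gx = (30+28- 1)/3 = 57/3 = 19.0000
Gy = (-4- 1- 29)/3 = -34/3 = -11.3333

G = (19.0000, -11.3333)


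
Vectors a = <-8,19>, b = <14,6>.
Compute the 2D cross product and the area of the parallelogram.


cross = -8*6 - 19*14 = -48 - 266 = -314
Parallelogram area = |-314| = 314

cross = -314, parallelogram area = 314


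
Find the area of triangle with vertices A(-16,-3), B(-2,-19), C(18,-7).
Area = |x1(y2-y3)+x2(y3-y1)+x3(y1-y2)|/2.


-16*(-19+ 7) = 192
-2*(-7+ 3) = 8
18*(-3+ 19) = 288
sum = 488
Area = |488|/2 = 244.0000

244.0000 sq units


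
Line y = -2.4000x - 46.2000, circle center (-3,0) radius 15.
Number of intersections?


Substitute y = -2.4000x - 46.2000: (x+ 3)^2 + (-2.4000x- 46.2000-0)^2 = 225
Expand to Ax^2 + Bx + C = 0, where b-k = -46.2
A = 1+m^2 = 6.76
B = 2(m(b-k) - h) = 2(-2.4000*(-46.2) + 3) = 227.76
C = h^2 + (b-k)^2 - r^2 = 9 + 2134.44 - 225 = 1918.44
disc = B^2-4AC = 51874.6176 - 51874.6176 = 0
disc = 0

1 intersection point (tangent)


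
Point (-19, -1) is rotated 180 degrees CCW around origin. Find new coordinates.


cos(180) = -1, sin(180) = 0
x' = -19*(-1) + 1*0 = 19
y' = -19*0 - 1*(-1) = 1

(19, 1)


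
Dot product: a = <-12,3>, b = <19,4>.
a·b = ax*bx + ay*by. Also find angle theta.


a·b = -12*19 + 3*4 = -228 + 12 = -216
|a| = sqrt(144+9) = 12.3693
|b| = sqrt(361+16) = 19.4165
cos(theta) = -216/(sqrt(153)*sqrt(377)) = -216/sqrt(57681) = -0.899368
theta = arccos(-216/sqrt(57681)) = 154.0751 degrees

a·b = -216, theta = 154.0751 deg


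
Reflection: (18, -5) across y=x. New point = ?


Reflection rule for y=x: (y, x)
(18, -5) -> (-5, 18)

(-5, 18)


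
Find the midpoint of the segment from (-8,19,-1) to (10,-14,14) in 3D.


Mx = (-8+10)/2 = 1.0000
My = (19- 14)/2 = 2.5000
Mz = (-1+14)/2 = 6.5000

M = (1.0000, 2.5000, 6.5000)


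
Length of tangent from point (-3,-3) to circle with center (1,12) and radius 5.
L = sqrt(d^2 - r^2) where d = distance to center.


d = sqrt((-3-1)^2 + (-3-12)^2) = sqrt(16+225) = 15.5242
L = sqrt(241.0000 - 25) = sqrt(216.0000) = 14.6969

14.6969


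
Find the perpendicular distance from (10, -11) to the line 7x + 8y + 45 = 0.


|7*10 + 8*(-11) + 45| = |27| = 27
sqrt(49 + 64) = sqrt(113) = 10.6301
d = 27/sqrt(113) = 2.5399

2.5399


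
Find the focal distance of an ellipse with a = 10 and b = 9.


c^2 = 10^2 - 9^2 = 100 - 81 = 19
c = sqrt(19) = 4.3589

c = 4.3589


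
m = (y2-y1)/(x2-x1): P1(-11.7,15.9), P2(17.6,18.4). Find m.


dy = 18.4 - 15.9 = 2.5
dx = 17.6 + 11.7 = 29.3
m = 2.5/29.3 = 0.0853

m = 0.0853


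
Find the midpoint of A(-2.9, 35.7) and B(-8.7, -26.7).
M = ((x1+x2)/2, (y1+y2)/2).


Mx = (-2.9 - 8.7)/2 = -11.6/2 = -5.8000
My = (35.7 - 26.7)/2 = 9/2 = 4.5000

(-5.8000, 4.5000)


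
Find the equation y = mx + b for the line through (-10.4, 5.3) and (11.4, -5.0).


m = (-10.3)/(21.8) = -0.4725
b = y1 - m*x1 = 5.3 - (-10.3*(-10.4))/(21.8) = 5.3 - 4.9138 = 0.3862

y = -0.4725x + 0.3862


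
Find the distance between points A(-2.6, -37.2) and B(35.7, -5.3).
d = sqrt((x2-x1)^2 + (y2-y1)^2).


dx = 35.7 + 2.6 = 38.3
dy = -5.3 + 37.2 = 31.9
d = sqrt(1466.89 + 1017.61) = sqrt(2484.5) = 49.8448

49.8448


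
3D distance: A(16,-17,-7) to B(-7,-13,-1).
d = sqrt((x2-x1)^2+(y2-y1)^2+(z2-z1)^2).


dx=-23, dy=4, dz=6
d = sqrt(529+16+36) = sqrt(581) = 24.1039

24.1039


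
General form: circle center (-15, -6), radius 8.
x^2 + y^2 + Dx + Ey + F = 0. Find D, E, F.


(x+ 15)^2 + (y+ 6)^2 = 8^2
D = -2h = 30, E = -2k = 12
F = h^2+k^2-r^2 = 225+36-64 = 197

D = 30, E = 12, F = 197


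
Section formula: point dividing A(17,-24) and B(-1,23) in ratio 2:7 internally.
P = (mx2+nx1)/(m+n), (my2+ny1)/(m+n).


Px = (2*(-1) + 7*17)/9 = 117/9 = 13.0000
Py = (2*23 + 7*(-24))/9 = -122/9 = -13.5556

P = (13.0000, -13.5556)


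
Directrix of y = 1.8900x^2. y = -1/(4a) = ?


a = 1.8900
1/(4a) = 0.1323
directrix: y = -0.1323 = -0.1323

y = -0.1323


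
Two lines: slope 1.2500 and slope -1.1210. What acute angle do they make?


m1-m2 = 2.371
1+m1*m2 = -0.40125
tan(theta) = |2.371/(-0.40125)| = 5.909034
theta = arctan(|2.371/(-0.40125)|) = 80.3947 degrees (acute angle)

80.3947 degrees


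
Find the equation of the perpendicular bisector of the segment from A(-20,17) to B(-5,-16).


Midpoint = (-12.5, 0.5)
Slope of AB = dy/dx = -33/15 = -2.2000
Perp slope = -dx/dy = 15/33 = 0.4545
b = My - (perp slope)*Mx = 0.5 + (15*(-12.5))/(-33) = 0.5 + 5.6818 = 6.1818

y = 0.4545x + 6.1818


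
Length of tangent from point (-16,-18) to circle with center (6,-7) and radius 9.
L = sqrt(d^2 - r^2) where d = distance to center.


d = sqrt((-16-6)^2 + (-18+ 7)^2) = sqrt(484+121) = 24.5967
L = sqrt(605.0000 - 81) = sqrt(524.0000) = 22.8910

22.8910


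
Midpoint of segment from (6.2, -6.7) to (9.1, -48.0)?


Mx = (6.2 + 9.1)/2 = 15.3/2 = 7.6500
My = (-6.7 - 48.0)/2 = -54.7/2 = -27.3500

(7.6500, -27.3500)


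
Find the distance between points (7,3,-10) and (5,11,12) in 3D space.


dx=-2, dy=8, dz=22
d = sqrt(4+64+484) = sqrt(552) = 23.4947

23.4947


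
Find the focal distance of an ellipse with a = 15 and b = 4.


c^2 = 15^2 - 4^2 = 225 - 16 = 209
c = sqrt(209) = 14.4568

c = 14.4568


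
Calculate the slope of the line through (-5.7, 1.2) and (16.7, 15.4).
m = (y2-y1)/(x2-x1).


dy = 15.4 - 1.2 = 14.2
dx = 16.7 + 5.7 = 22.4
m = 14.2/22.4 = 0.6339

m = 0.6339


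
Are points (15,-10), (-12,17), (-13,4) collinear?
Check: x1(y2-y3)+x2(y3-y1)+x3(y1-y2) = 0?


15*(17-4) - 12*(4+ 10) - 13*(-10-17)
= 195 - 168 + 351 = 378

No, not collinear (determinant = 378)


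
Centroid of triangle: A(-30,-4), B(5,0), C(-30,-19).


Gx = (-30+5- 30)/3 = -55/3 = -18.3333
Gy = (-4+0- 19)/3 = -23/3 = -7.6667

G = (-18.3333, -7.6667)


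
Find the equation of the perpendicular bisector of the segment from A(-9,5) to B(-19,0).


Midpoint = (-14, 2.5)
Slope of AB = dy/dx = -5/(-10) = 0.5000
Perp slope = -dx/dy = -10/5 = -2.0000
b = My - (perp slope)*Mx = 2.5 + (-10*(-14))/(-5) = 2.5 - 28.0000 = -25.5000

y = -2.0000x - 25.5000


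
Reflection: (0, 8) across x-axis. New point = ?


Reflection rule for x-axis: (x, -y)
(0, 8) -> (0, -8)

(0, -8)


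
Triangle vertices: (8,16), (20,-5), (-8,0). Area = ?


8*(-5-0) = -40
20*(0-16) = -320
-8*(16+ 5) = -168
sum = -528
Area = |-528|/2 = 264.0000

264.0000 sq units
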